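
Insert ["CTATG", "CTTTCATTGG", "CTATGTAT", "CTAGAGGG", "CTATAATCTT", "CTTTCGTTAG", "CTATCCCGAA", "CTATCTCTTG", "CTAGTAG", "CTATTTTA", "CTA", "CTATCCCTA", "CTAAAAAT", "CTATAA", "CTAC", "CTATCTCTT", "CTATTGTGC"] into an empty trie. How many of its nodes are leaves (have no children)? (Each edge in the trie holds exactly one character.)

13

Leaves are exactly the stored words that no other stored word extends.
Those words: "CTAAAAAT", "CTAC", "CTAGAGGG", "CTAGTAG", "CTATAATCTT", "CTATCCCGAA", "CTATCCCTA", "CTATCTCTTG", "CTATGTAT", "CTATTGTGC", "CTATTTTA", "CTTTCATTGG", "CTTTCGTTAG"
Leaf count: 13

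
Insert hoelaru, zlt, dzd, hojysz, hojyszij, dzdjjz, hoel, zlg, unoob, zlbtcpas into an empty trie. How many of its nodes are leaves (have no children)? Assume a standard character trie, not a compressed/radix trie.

A leaf is a node with no children — equivalently, the end of a word that is not a proper prefix of any other stored word.
Those words: "dzdjjz", "hoelaru", "hojyszij", "unoob", "zlbtcpas", "zlg", "zlt"
Leaf count: 7

7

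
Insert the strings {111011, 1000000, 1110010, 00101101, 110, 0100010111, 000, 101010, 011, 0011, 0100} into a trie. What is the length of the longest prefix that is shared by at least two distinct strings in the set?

4

The deepest shared node is where two words last agree before diverging.
e.g. "0100" and "0100010111" share the prefix "0100" of length 4; no pair shares a longer one.
Longest shared-prefix length: 4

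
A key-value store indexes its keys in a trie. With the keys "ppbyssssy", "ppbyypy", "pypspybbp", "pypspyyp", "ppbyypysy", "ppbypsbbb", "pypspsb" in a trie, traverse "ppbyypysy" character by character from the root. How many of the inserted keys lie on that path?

Traverse "ppbyypysy" character by character; count nodes along the way that are marked as word ends.
Prefixes of the query that are stored words: "ppbyypy", "ppbyypysy"
Count: 2

2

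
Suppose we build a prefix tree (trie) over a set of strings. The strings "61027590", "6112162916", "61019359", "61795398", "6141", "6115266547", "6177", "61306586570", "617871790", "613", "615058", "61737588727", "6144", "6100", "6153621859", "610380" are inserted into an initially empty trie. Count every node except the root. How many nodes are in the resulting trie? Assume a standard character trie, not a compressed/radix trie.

76

Insert word by word; a character creates a node only if that edge doesn't already exist:
  "61027590" → 8 new (6, 1, 0, 2, 7, 5, 9, 0)
  "6112162916" → prefix "61" already present; 8 new (1, 2, 1, 6, 2, 9, 1, 6)
  "61019359" → prefix "610" already present; 5 new (1, 9, 3, 5, 9)
  "61795398" → prefix "61" already present; 6 new (7, 9, 5, 3, 9, 8)
  "6141" → prefix "61" already present; 2 new (4, 1)
  "6115266547" → prefix "611" already present; 7 new (5, 2, 6, 6, 5, 4, 7)
  "6177" → prefix "617" already present; 1 new (7)
  "61306586570" → prefix "61" already present; 9 new (3, 0, 6, 5, 8, 6, 5, 7, 0)
  "617871790" → prefix "617" already present; 6 new (8, 7, 1, 7, 9, 0)
  "613" → prefix "613" already present; 0 new (none)
  "615058" → prefix "61" already present; 4 new (5, 0, 5, 8)
  "61737588727" → prefix "617" already present; 8 new (3, 7, 5, 8, 8, 7, 2, 7)
  "6144" → prefix "614" already present; 1 new (4)
  "6100" → prefix "610" already present; 1 new (0)
  "6153621859" → prefix "615" already present; 7 new (3, 6, 2, 1, 8, 5, 9)
  "610380" → prefix "610" already present; 3 new (3, 8, 0)
Total nodes = 8 + 8 + 5 + 6 + 2 + 7 + 1 + 9 + 6 + 0 + 4 + 8 + 1 + 1 + 7 + 3 = 76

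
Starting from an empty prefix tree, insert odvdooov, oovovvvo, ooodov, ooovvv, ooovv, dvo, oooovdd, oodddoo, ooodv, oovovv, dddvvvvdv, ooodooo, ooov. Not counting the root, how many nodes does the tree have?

45

Trace insertions, counting only characters that open a new branch:
  "odvdooov" → 8 new (o, d, v, d, o, o, o, v)
  "oovovvvo" → prefix "o" already present; 7 new (o, v, o, v, v, v, o)
  "ooodov" → prefix "oo" already present; 4 new (o, d, o, v)
  "ooovvv" → prefix "ooo" already present; 3 new (v, v, v)
  "ooovv" → prefix "ooovv" already present; 0 new (none)
  "dvo" → 3 new (d, v, o)
  "oooovdd" → prefix "ooo" already present; 4 new (o, v, d, d)
  "oodddoo" → prefix "oo" already present; 5 new (d, d, d, o, o)
  "ooodv" → prefix "oood" already present; 1 new (v)
  "oovovv" → prefix "oovovv" already present; 0 new (none)
  "dddvvvvdv" → prefix "d" already present; 8 new (d, d, v, v, v, v, d, v)
  "ooodooo" → prefix "ooodo" already present; 2 new (o, o)
  "ooov" → prefix "ooov" already present; 0 new (none)
Total nodes = 8 + 7 + 4 + 3 + 0 + 3 + 4 + 5 + 1 + 0 + 8 + 2 + 0 = 45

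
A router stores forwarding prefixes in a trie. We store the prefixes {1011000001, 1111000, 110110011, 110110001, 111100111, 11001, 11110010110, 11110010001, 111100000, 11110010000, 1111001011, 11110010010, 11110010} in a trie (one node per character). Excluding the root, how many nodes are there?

42

Insert word by word; a character creates a node only if that edge doesn't already exist:
  "1011000001" → 10 new (1, 0, 1, 1, 0, 0, 0, 0, 0, 1)
  "1111000" → prefix "1" already present; 6 new (1, 1, 1, 0, 0, 0)
  "110110011" → prefix "11" already present; 7 new (0, 1, 1, 0, 0, 1, 1)
  "110110001" → prefix "1101100" already present; 2 new (0, 1)
  "111100111" → prefix "111100" already present; 3 new (1, 1, 1)
  "11001" → prefix "110" already present; 2 new (0, 1)
  "11110010110" → prefix "1111001" already present; 4 new (0, 1, 1, 0)
  "11110010001" → prefix "11110010" already present; 3 new (0, 0, 1)
  "111100000" → prefix "1111000" already present; 2 new (0, 0)
  "11110010000" → prefix "1111001000" already present; 1 new (0)
  "1111001011" → prefix "1111001011" already present; 0 new (none)
  "11110010010" → prefix "111100100" already present; 2 new (1, 0)
  "11110010" → prefix "11110010" already present; 0 new (none)
Total nodes = 10 + 6 + 7 + 2 + 3 + 2 + 4 + 3 + 2 + 1 + 0 + 2 + 0 = 42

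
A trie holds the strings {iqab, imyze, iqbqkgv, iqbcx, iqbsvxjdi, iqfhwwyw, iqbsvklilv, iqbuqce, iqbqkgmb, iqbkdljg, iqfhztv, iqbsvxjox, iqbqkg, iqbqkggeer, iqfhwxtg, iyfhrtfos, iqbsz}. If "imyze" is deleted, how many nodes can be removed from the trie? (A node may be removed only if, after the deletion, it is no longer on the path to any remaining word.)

Walk "imyze" from the leaf back toward the root, removing each node that no remaining word uses.
The suffix "myze" (4 nodes) is used only by "imyze"; the node for "i" still has the child "q", so pruning stops there.
Nodes removed: 4

4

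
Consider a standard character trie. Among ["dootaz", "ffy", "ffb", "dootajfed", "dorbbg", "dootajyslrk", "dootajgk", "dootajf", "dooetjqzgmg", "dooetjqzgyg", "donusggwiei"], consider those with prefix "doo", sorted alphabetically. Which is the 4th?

Filter for "doo…" and sort: "dooetjqzgmg", "dooetjqzgyg", "dootajf", "dootajfed", "dootajgk", "dootajyslrk", "dootaz"
The 4th is dootajfed.

dootajfed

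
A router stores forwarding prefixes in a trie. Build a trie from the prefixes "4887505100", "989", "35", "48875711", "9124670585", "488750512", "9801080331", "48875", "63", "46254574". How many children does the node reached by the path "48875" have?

Follow the path "48875" to its node, then look at its outgoing edges.
Characters that immediately follow "48875" among the stored strings: {0, 7}.
That node has 2 child edges.

2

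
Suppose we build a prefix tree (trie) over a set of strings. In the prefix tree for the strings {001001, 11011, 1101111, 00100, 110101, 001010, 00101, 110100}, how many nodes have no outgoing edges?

5

Leaves are exactly the stored words that no other stored word extends.
Those words: "001001", "001010", "110100", "110101", "1101111"
Leaf count: 5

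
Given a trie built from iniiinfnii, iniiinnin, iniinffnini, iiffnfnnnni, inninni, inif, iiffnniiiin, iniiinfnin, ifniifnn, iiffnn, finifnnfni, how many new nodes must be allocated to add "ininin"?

The longest prefix of "ininin" already in the trie is "ini" (length 3).
New nodes needed: |"ininin"| − 3 = 6 − 3 = 3.

3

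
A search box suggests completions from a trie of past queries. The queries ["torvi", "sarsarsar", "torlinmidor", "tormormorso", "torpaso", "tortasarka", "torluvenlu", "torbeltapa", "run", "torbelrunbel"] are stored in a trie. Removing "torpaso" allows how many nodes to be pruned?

A node on "torpaso"'s path can go only if nothing else ends at it or branches off below it.
The suffix "paso" (4 nodes) is used only by "torpaso"; the node for "tor" still has the child "v", so pruning stops there.
Nodes removed: 4

4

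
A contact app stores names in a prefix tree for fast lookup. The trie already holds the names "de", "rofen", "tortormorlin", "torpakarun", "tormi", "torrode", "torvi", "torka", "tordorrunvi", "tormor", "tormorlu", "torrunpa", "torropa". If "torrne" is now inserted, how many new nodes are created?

2

Walking "torrne" from the root, the first 4 characters ("torr") follow existing edges; "n" is the first miss.
Each of the 2 remaining characters creates one node.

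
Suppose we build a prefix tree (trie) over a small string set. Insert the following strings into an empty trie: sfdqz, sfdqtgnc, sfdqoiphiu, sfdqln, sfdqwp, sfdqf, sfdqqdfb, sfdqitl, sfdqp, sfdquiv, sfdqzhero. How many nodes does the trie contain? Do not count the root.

Count nodes per top-level branch (shared prefixes stored once):
  's'-branch (sfdqf, sfdqitl, sfdqln, sfdqoiphiu, sfdqp, sfdqqdfb, sfdqtgnc, sfdquiv, sfdqwp, sfdqz, sfdqzhero): 35 nodes
Sum: 35

35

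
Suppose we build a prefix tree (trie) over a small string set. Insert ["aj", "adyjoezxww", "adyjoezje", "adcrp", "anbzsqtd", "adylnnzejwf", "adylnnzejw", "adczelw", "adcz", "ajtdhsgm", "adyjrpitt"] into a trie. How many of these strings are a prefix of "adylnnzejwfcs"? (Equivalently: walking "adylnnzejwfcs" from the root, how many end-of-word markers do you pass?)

Walk "adylnnzejwfcs" from the root; an end-of-word marker is hit whenever a stored word is a prefix of "adylnnzejwfcs".
Prefixes of the query that are stored words: "adylnnzejw", "adylnnzejwf"
Count: 2

2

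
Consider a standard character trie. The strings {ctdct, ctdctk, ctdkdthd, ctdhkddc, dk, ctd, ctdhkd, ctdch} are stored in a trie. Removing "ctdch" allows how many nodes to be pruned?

A node on "ctdch"'s path can go only if nothing else ends at it or branches off below it.
The suffix "h" (1 node) is used only by "ctdch"; the node for "ctdc" still has the child "t", so pruning stops there.
Nodes removed: 1

1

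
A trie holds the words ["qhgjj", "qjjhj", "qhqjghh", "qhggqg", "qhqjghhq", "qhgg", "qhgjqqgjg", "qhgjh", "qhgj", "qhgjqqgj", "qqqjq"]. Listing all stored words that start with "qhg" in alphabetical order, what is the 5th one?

qhgjj

Words with prefix "qhg", in lexicographic order: "qhgg", "qhggqg", "qhgj", "qhgjh", "qhgjj", "qhgjqqgj", "qhgjqqgjg"
Position 5: qhgjj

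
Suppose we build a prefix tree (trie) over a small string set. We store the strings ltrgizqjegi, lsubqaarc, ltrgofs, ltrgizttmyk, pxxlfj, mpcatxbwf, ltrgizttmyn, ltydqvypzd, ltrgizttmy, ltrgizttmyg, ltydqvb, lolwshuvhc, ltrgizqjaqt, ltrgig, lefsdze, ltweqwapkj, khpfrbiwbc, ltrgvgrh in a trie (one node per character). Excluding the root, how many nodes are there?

94

For each word, the new-node count is its length minus the longest prefix already in the trie:
  "ltrgizqjegi" → 11 new (l, t, r, g, i, z, q, j, e, g, i)
  "lsubqaarc" → prefix "l" already present; 8 new (s, u, b, q, a, a, r, c)
  "ltrgofs" → prefix "ltrg" already present; 3 new (o, f, s)
  "ltrgizttmyk" → prefix "ltrgiz" already present; 5 new (t, t, m, y, k)
  "pxxlfj" → 6 new (p, x, x, l, f, j)
  "mpcatxbwf" → 9 new (m, p, c, a, t, x, b, w, f)
  "ltrgizttmyn" → prefix "ltrgizttmy" already present; 1 new (n)
  "ltydqvypzd" → prefix "lt" already present; 8 new (y, d, q, v, y, p, z, d)
  "ltrgizttmy" → prefix "ltrgizttmy" already present; 0 new (none)
  "ltrgizttmyg" → prefix "ltrgizttmy" already present; 1 new (g)
  "ltydqvb" → prefix "ltydqv" already present; 1 new (b)
  "lolwshuvhc" → prefix "l" already present; 9 new (o, l, w, s, h, u, v, h, c)
  "ltrgizqjaqt" → prefix "ltrgizqj" already present; 3 new (a, q, t)
  "ltrgig" → prefix "ltrgi" already present; 1 new (g)
  "lefsdze" → prefix "l" already present; 6 new (e, f, s, d, z, e)
  "ltweqwapkj" → prefix "lt" already present; 8 new (w, e, q, w, a, p, k, j)
  "khpfrbiwbc" → 10 new (k, h, p, f, r, b, i, w, b, c)
  "ltrgvgrh" → prefix "ltrg" already present; 4 new (v, g, r, h)
Total nodes = 11 + 8 + 3 + 5 + 6 + 9 + 1 + 8 + 0 + 1 + 1 + 9 + 3 + 1 + 6 + 8 + 10 + 4 = 94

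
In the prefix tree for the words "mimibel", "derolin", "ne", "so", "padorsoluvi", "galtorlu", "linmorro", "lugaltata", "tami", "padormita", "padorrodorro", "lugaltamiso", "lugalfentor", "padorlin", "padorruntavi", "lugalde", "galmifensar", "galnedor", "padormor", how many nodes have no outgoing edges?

19

A leaf is a node with no children — equivalently, the end of a word that is not a proper prefix of any other stored word.
Those words: "derolin", "galmifensar", "galnedor", "galtorlu", "linmorro", "lugalde", "lugalfentor", "lugaltamiso", "lugaltata", "mimibel", "ne", "padorlin", "padormita", "padormor", "padorrodorro", "padorruntavi", "padorsoluvi", "so", "tami"
Leaf count: 19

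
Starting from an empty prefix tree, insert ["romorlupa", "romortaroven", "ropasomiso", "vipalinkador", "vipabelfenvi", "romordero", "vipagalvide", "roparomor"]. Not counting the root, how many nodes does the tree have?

Insert word by word; a character creates a node only if that edge doesn't already exist:
  "romorlupa" → 9 new (r, o, m, o, r, l, u, p, a)
  "romortaroven" → prefix "romor" already present; 7 new (t, a, r, o, v, e, n)
  "ropasomiso" → prefix "ro" already present; 8 new (p, a, s, o, m, i, s, o)
  "vipalinkador" → 12 new (v, i, p, a, l, i, n, k, a, d, o, r)
  "vipabelfenvi" → prefix "vipa" already present; 8 new (b, e, l, f, e, n, v, i)
  "romordero" → prefix "romor" already present; 4 new (d, e, r, o)
  "vipagalvide" → prefix "vipa" already present; 7 new (g, a, l, v, i, d, e)
  "roparomor" → prefix "ropa" already present; 5 new (r, o, m, o, r)
Total nodes = 9 + 7 + 8 + 12 + 8 + 4 + 7 + 5 = 60

60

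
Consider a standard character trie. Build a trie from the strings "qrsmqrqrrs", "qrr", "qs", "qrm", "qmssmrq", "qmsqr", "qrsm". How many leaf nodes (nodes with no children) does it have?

6

A leaf is a node with no children — equivalently, the end of a word that is not a proper prefix of any other stored word.
Those words: "qmsqr", "qmssmrq", "qrm", "qrr", "qrsmqrqrrs", "qs"
Leaf count: 6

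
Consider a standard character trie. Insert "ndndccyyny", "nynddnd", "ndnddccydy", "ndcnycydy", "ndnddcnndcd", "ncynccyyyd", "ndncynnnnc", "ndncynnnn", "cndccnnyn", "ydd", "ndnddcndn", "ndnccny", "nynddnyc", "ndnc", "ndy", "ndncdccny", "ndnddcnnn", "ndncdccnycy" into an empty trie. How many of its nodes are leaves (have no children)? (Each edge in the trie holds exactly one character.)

15

Leaves are exactly the stored words that no other stored word extends.
Those words: "cndccnnyn", "ncynccyyyd", "ndcnycydy", "ndnccny", "ndncdccnycy", "ndncynnnnc", "ndndccyyny", "ndnddccydy", "ndnddcndn", "ndnddcnndcd", "ndnddcnnn", "ndy", "nynddnd", "nynddnyc", "ydd"
Leaf count: 15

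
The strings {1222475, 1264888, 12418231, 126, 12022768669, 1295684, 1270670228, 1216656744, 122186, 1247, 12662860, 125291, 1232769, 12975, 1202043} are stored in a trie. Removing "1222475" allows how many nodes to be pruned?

4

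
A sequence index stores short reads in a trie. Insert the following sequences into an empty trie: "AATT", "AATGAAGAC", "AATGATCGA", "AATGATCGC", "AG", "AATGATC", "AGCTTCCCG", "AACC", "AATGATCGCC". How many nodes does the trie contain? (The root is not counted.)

Trie structure (* marks end of a word):
(root)
└─ A
   ├─ A
   │  ├─ C
   │  │  └─ C *
   │  └─ T
   │     ├─ G
   │     │  └─ A
   │     │     ├─ A
   │     │     │  └─ G
   │     │     │     └─ A
   │     │     │        └─ C *
   │     │     └─ T
   │     │        └─ C *
   │     │           └─ G
   │     │              ├─ A *
   │     │              └─ C *
   │     │                 └─ C *
   │     └─ T *
   └─ G *
      └─ C
         └─ T
            └─ T
               └─ C
                  └─ C
                     └─ C
                        └─ G *
Counting every labelled node above: 26.

26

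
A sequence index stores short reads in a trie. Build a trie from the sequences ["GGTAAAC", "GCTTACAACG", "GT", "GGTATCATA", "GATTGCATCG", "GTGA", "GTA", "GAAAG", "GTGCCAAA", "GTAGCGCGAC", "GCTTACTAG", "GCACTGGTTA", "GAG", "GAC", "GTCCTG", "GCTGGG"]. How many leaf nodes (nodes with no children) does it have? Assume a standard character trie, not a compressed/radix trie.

A leaf is a node with no children — equivalently, the end of a word that is not a proper prefix of any other stored word.
Those words: "GAAAG", "GAC", "GAG", "GATTGCATCG", "GCACTGGTTA", "GCTGGG", "GCTTACAACG", "GCTTACTAG", "GGTAAAC", "GGTATCATA", "GTAGCGCGAC", "GTCCTG", "GTGA", "GTGCCAAA"
Leaf count: 14

14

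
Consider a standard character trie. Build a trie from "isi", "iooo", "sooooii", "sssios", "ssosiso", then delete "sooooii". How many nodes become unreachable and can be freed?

After clearing the end-marker at "sooooii", prune upward until reaching a node still needed by another word.
The suffix "ooooii" (6 nodes) is used only by "sooooii"; the node for "s" still has the child "s", so pruning stops there.
Nodes removed: 6

6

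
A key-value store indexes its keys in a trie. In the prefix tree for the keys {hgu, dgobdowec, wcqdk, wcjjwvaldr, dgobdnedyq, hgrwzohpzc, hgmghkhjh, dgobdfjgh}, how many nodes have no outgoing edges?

8

A leaf is a node with no children — equivalently, the end of a word that is not a proper prefix of any other stored word.
Those words: "dgobdfjgh", "dgobdnedyq", "dgobdowec", "hgmghkhjh", "hgrwzohpzc", "hgu", "wcjjwvaldr", "wcqdk"
Leaf count: 8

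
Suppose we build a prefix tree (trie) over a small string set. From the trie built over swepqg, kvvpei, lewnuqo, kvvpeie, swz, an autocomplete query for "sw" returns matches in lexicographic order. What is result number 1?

DFS of the "sw" subtree visits, in order: "swepqg", "swz"
The 1st is swepqg.

swepqg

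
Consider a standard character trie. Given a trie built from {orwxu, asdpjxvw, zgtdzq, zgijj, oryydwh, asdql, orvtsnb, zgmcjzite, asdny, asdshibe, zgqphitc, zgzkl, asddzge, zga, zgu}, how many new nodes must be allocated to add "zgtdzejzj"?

4

The longest prefix of "zgtdzejzj" already in the trie is "zgtdz" (length 5).
Each of the 4 remaining characters creates one node.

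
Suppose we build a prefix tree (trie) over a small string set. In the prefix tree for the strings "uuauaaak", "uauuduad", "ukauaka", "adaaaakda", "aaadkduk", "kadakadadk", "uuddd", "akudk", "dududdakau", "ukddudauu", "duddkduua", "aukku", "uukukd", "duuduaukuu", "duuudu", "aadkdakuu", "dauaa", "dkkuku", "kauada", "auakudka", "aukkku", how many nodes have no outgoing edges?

21

Leaves are exactly the stored words that no other stored word extends.
Those words: "aaadkduk", "aadkdakuu", "adaaaakda", "akudk", "auakudka", "aukkku", "aukku", "dauaa", "dkkuku", "duddkduua", "dududdakau", "duuduaukuu", "duuudu", "kadakadadk", "kauada", "uauuduad", "ukauaka", "ukddudauu", "uuauaaak", "uuddd", "uukukd"
Leaf count: 21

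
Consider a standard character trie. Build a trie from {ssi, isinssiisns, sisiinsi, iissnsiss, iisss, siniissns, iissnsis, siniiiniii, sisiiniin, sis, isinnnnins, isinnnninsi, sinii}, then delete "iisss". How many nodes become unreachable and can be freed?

1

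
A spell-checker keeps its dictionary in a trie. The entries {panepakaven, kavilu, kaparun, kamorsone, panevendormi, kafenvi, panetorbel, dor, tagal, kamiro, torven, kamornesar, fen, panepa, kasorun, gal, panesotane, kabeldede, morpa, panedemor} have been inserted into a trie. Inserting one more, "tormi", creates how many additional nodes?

"tor" is already a path in the trie; the remaining "mi" must be added.
Each of the 2 remaining characters creates one node.

2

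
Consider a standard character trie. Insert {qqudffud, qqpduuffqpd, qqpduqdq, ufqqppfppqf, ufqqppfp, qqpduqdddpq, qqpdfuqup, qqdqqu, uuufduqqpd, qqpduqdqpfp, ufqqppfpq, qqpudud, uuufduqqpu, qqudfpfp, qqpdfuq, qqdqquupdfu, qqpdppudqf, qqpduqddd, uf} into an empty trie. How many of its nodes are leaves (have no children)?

Leaves are exactly the stored words that no other stored word extends.
Those words: "qqdqquupdfu", "qqpdfuqup", "qqpdppudqf", "qqpduqdddpq", "qqpduqdqpfp", "qqpduuffqpd", "qqpudud", "qqudffud", "qqudfpfp", "ufqqppfppqf", "ufqqppfpq", "uuufduqqpd", "uuufduqqpu"
Leaf count: 13

13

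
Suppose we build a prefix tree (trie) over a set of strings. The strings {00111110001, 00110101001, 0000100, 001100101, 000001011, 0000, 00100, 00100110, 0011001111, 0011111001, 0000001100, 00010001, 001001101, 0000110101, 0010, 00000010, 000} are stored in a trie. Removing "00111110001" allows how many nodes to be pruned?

2

Walk "00111110001" from the leaf back toward the root, removing each node that no remaining word uses.
The suffix "01" (2 nodes) is used only by "00111110001"; the node for "001111100" still has the child "1", so pruning stops there.
Nodes removed: 2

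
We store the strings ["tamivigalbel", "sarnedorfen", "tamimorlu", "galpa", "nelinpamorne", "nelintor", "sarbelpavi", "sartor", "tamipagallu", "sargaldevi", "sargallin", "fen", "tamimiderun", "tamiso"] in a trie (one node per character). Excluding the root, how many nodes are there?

86

For each word, the new-node count is its length minus the longest prefix already in the trie:
  "tamivigalbel" → 12 new (t, a, m, i, v, i, g, a, l, b, e, l)
  "sarnedorfen" → 11 new (s, a, r, n, e, d, o, r, f, e, n)
  "tamimorlu" → prefix "tami" already present; 5 new (m, o, r, l, u)
  "galpa" → 5 new (g, a, l, p, a)
  "nelinpamorne" → 12 new (n, e, l, i, n, p, a, m, o, r, n, e)
  "nelintor" → prefix "nelin" already present; 3 new (t, o, r)
  "sarbelpavi" → prefix "sar" already present; 7 new (b, e, l, p, a, v, i)
  "sartor" → prefix "sar" already present; 3 new (t, o, r)
  "tamipagallu" → prefix "tami" already present; 7 new (p, a, g, a, l, l, u)
  "sargaldevi" → prefix "sar" already present; 7 new (g, a, l, d, e, v, i)
  "sargallin" → prefix "sargal" already present; 3 new (l, i, n)
  "fen" → 3 new (f, e, n)
  "tamimiderun" → prefix "tamim" already present; 6 new (i, d, e, r, u, n)
  "tamiso" → prefix "tami" already present; 2 new (s, o)
Total nodes = 12 + 11 + 5 + 5 + 12 + 3 + 7 + 3 + 7 + 7 + 3 + 3 + 6 + 2 = 86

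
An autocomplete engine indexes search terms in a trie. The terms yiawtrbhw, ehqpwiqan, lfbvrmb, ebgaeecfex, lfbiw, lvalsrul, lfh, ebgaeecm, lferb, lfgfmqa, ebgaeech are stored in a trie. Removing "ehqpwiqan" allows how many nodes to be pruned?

After clearing the end-marker at "ehqpwiqan", prune upward until reaching a node still needed by another word.
The suffix "hqpwiqan" (8 nodes) is used only by "ehqpwiqan"; the node for "e" still has the child "b", so pruning stops there.
Nodes removed: 8

8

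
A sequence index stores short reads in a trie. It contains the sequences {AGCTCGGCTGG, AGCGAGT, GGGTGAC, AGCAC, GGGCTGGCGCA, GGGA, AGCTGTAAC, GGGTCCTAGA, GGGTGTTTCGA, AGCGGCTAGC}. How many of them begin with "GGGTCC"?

Traverse to the node for "GGGTCC", then collect every word in that subtree.
Words under "GGGTCC": GGGTCCTAGA
Count: 1

1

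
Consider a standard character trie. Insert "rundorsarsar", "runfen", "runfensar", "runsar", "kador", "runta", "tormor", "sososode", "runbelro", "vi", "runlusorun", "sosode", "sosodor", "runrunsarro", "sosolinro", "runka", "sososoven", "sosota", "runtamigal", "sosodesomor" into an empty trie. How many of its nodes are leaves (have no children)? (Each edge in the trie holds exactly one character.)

17

A leaf is a node with no children — equivalently, the end of a word that is not a proper prefix of any other stored word.
Those words: "kador", "runbelro", "rundorsarsar", "runfensar", "runka", "runlusorun", "runrunsarro", "runsar", "runtamigal", "sosodesomor", "sosodor", "sosolinro", "sososode", "sososoven", "sosota", "tormor", "vi"
Leaf count: 17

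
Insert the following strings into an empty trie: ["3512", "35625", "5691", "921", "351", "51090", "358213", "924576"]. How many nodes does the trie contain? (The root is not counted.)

26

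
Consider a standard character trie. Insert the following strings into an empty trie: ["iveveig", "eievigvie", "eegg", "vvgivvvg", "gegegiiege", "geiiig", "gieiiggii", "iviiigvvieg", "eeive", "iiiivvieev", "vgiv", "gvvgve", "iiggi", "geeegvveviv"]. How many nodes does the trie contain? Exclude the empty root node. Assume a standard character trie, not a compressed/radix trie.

Trace insertions, counting only characters that open a new branch:
  "iveveig" → 7 new (i, v, e, v, e, i, g)
  "eievigvie" → 9 new (e, i, e, v, i, g, v, i, e)
  "eegg" → prefix "e" already present; 3 new (e, g, g)
  "vvgivvvg" → 8 new (v, v, g, i, v, v, v, g)
  "gegegiiege" → 10 new (g, e, g, e, g, i, i, e, g, e)
  "geiiig" → prefix "ge" already present; 4 new (i, i, i, g)
  "gieiiggii" → prefix "g" already present; 8 new (i, e, i, i, g, g, i, i)
  "iviiigvvieg" → prefix "iv" already present; 9 new (i, i, i, g, v, v, i, e, g)
  "eeive" → prefix "ee" already present; 3 new (i, v, e)
  "iiiivvieev" → prefix "i" already present; 9 new (i, i, i, v, v, i, e, e, v)
  "vgiv" → prefix "v" already present; 3 new (g, i, v)
  "gvvgve" → prefix "g" already present; 5 new (v, v, g, v, e)
  "iiggi" → prefix "ii" already present; 3 new (g, g, i)
  "geeegvveviv" → prefix "ge" already present; 9 new (e, e, g, v, v, e, v, i, v)
Total nodes = 7 + 9 + 3 + 8 + 10 + 4 + 8 + 9 + 3 + 9 + 3 + 5 + 3 + 9 = 90

90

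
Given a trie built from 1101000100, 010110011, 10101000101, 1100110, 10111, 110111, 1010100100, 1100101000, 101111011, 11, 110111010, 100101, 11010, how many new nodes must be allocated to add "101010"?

0

"101010" is already a full path in the trie; only an end-marker is added.
No new nodes are needed: 0.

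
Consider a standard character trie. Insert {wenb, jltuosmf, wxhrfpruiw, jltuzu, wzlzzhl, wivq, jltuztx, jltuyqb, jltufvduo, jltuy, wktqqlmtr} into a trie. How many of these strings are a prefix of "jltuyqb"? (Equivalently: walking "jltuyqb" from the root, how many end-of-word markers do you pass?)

Traverse "jltuyqb" character by character; count nodes along the way that are marked as word ends.
Prefixes of the query that are stored words: "jltuy", "jltuyqb"
Count: 2

2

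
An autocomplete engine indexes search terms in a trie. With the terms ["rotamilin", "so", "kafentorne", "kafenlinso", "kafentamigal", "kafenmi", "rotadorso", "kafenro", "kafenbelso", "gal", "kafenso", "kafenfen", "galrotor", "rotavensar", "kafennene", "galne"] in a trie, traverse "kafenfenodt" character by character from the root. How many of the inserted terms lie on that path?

1

Check each prefix of "kafenfenodt" against the stored set — each match is an end-marker on the path.
Prefixes of the query that are stored words: "kafenfen"
Count: 1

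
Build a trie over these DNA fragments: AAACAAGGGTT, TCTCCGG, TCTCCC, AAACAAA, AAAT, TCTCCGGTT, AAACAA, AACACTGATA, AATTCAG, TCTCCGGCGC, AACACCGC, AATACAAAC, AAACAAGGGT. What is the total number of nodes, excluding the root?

Insert word by word; a character creates a node only if that edge doesn't already exist:
  "AAACAAGGGTT" → 11 new (A, A, A, C, A, A, G, G, G, T, T)
  "TCTCCGG" → 7 new (T, C, T, C, C, G, G)
  "TCTCCC" → prefix "TCTCC" already present; 1 new (C)
  "AAACAAA" → prefix "AAACAA" already present; 1 new (A)
  "AAAT" → prefix "AAA" already present; 1 new (T)
  "TCTCCGGTT" → prefix "TCTCCGG" already present; 2 new (T, T)
  "AAACAA" → prefix "AAACAA" already present; 0 new (none)
  "AACACTGATA" → prefix "AA" already present; 8 new (C, A, C, T, G, A, T, A)
  "AATTCAG" → prefix "AA" already present; 5 new (T, T, C, A, G)
  "TCTCCGGCGC" → prefix "TCTCCGG" already present; 3 new (C, G, C)
  "AACACCGC" → prefix "AACAC" already present; 3 new (C, G, C)
  "AATACAAAC" → prefix "AAT" already present; 6 new (A, C, A, A, A, C)
  "AAACAAGGGT" → prefix "AAACAAGGGT" already present; 0 new (none)
Total nodes = 11 + 7 + 1 + 1 + 1 + 2 + 0 + 8 + 5 + 3 + 3 + 6 + 0 = 48

48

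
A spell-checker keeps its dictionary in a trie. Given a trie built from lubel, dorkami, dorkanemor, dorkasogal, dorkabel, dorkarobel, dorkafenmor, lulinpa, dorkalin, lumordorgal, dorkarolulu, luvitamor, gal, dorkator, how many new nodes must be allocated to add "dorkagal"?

3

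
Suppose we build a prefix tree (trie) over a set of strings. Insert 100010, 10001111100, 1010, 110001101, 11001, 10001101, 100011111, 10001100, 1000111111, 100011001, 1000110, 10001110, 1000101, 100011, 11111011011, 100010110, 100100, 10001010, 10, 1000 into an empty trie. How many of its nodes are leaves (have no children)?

12

Leaves are exactly the stored words that no other stored word extends.
Those words: "10001010", "100010110", "100011001", "10001101", "10001110", "10001111100", "1000111111", "100100", "1010", "110001101", "11001", "11111011011"
Leaf count: 12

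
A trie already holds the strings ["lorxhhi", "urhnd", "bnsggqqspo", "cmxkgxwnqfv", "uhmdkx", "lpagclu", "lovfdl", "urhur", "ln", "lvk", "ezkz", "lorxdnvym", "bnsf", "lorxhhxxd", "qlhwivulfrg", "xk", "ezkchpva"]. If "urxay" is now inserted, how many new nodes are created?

3

"ur" is already a path in the trie; the remaining "xay" must be added.
So 5 − 2 = 3 new nodes.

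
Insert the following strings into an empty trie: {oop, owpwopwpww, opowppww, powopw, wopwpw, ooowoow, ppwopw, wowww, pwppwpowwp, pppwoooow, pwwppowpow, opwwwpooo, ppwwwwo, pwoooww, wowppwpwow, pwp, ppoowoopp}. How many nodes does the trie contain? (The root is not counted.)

Insert word by word; a character creates a node only if that edge doesn't already exist:
  "oop" → 3 new (o, o, p)
  "owpwopwpww" → prefix "o" already present; 9 new (w, p, w, o, p, w, p, w, w)
  "opowppww" → prefix "o" already present; 7 new (p, o, w, p, p, w, w)
  "powopw" → 6 new (p, o, w, o, p, w)
  "wopwpw" → 6 new (w, o, p, w, p, w)
  "ooowoow" → prefix "oo" already present; 5 new (o, w, o, o, w)
  "ppwopw" → prefix "p" already present; 5 new (p, w, o, p, w)
  "wowww" → prefix "wo" already present; 3 new (w, w, w)
  "pwppwpowwp" → prefix "p" already present; 9 new (w, p, p, w, p, o, w, w, p)
  "pppwoooow" → prefix "pp" already present; 7 new (p, w, o, o, o, o, w)
  "pwwppowpow" → prefix "pw" already present; 8 new (w, p, p, o, w, p, o, w)
  "opwwwpooo" → prefix "op" already present; 7 new (w, w, w, p, o, o, o)
  "ppwwwwo" → prefix "ppw" already present; 4 new (w, w, w, o)
  "pwoooww" → prefix "pw" already present; 5 new (o, o, o, w, w)
  "wowppwpwow" → prefix "wow" already present; 7 new (p, p, w, p, w, o, w)
  "pwp" → prefix "pwp" already present; 0 new (none)
  "ppoowoopp" → prefix "pp" already present; 7 new (o, o, w, o, o, p, p)
Total nodes = 3 + 9 + 7 + 6 + 6 + 5 + 5 + 3 + 9 + 7 + 8 + 7 + 4 + 5 + 7 + 0 + 7 = 98

98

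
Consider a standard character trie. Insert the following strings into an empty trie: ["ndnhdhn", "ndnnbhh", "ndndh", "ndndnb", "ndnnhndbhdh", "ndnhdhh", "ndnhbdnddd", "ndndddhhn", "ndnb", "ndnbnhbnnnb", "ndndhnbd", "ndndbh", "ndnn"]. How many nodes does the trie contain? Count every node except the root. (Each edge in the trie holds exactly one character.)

47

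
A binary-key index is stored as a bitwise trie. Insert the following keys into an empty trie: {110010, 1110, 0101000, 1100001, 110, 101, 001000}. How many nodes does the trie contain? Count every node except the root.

25

Count nodes per top-level branch (shared prefixes stored once):
  '0'-branch (001000, 0101000): 12 nodes
  '1'-branch (101, 110, 1100001, 110010, 1110): 13 nodes
Sum: 25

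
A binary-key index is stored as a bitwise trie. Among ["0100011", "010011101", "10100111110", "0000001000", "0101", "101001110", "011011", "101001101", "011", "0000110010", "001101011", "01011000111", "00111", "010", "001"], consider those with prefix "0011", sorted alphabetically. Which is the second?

DFS of the "0011" subtree visits, in order: "001101011", "00111"
The 2nd is 00111.

00111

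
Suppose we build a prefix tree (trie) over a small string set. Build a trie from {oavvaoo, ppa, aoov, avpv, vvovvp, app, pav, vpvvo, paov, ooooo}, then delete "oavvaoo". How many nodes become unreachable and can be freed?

6

After clearing the end-marker at "oavvaoo", prune upward until reaching a node still needed by another word.
The suffix "avvaoo" (6 nodes) is used only by "oavvaoo"; the node for "o" still has the child "o", so pruning stops there.
Nodes removed: 6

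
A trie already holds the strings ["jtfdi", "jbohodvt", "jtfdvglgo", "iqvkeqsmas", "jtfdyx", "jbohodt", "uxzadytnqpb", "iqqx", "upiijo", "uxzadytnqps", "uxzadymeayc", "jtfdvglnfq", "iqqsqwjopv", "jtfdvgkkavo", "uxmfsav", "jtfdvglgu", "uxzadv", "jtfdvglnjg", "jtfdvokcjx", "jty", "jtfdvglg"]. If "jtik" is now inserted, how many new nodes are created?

"jt" is already a path in the trie; the remaining "ik" must be added.
So 4 − 2 = 2 new nodes.

2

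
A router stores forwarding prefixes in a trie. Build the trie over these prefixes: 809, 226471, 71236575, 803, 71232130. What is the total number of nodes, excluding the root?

22

Trace insertions, counting only characters that open a new branch:
  "809" → 3 new (8, 0, 9)
  "226471" → 6 new (2, 2, 6, 4, 7, 1)
  "71236575" → 8 new (7, 1, 2, 3, 6, 5, 7, 5)
  "803" → prefix "80" already present; 1 new (3)
  "71232130" → prefix "7123" already present; 4 new (2, 1, 3, 0)
Total nodes = 3 + 6 + 8 + 1 + 4 = 22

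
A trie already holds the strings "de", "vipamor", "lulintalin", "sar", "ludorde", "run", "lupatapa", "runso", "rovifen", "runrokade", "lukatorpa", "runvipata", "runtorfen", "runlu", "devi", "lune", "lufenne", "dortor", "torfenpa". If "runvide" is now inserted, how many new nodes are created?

2

The longest prefix of "runvide" already in the trie is "runvi" (length 5).
So 7 − 5 = 2 new nodes.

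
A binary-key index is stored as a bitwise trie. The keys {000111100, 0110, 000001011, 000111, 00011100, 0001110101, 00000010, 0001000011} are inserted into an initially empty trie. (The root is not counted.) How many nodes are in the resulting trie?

32

Trie structure (* marks end of a word):
(root)
└─ 0
   ├─ 0
   │  └─ 0
   │     ├─ 0
   │     │  └─ 0
   │     │     ├─ 0
   │     │     │  └─ 1
   │     │     │     └─ 0 *
   │     │     └─ 1
   │     │        └─ 0
   │     │           └─ 1
   │     │              └─ 1 *
   │     └─ 1
   │        ├─ 0
   │        │  └─ 0
   │        │     └─ 0
   │        │        └─ 0
   │        │           └─ 1
   │        │              └─ 1 *
   │        └─ 1
   │           └─ 1 *
   │              ├─ 0
   │              │  ├─ 0 *
   │              │  └─ 1
   │              │     └─ 0
   │              │        └─ 1 *
   │              └─ 1
   │                 └─ 0
   │                    └─ 0 *
   └─ 1
      └─ 1
         └─ 0 *
Counting every labelled node above: 32.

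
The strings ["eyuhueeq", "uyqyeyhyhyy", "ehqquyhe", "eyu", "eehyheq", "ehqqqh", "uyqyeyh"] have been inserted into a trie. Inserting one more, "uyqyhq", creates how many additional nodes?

"uyqy" is already a path in the trie; the remaining "hq" must be added.
New nodes needed: |"uyqyhq"| − 4 = 6 − 4 = 2.

2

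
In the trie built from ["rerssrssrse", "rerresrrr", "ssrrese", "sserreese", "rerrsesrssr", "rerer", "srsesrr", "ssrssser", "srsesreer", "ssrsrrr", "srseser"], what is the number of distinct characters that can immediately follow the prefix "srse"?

The children of the "srse" node are the distinct next characters among strings starting with "srse".
Characters that immediately follow "srse" among the stored strings: {s}.
That node has 1 child edge.

1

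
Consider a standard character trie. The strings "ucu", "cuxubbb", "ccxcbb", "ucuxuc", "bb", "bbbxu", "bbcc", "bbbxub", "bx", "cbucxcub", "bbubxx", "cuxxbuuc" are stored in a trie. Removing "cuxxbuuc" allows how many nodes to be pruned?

5

A node on "cuxxbuuc"'s path can go only if nothing else ends at it or branches off below it.
The suffix "xbuuc" (5 nodes) is used only by "cuxxbuuc"; the node for "cux" still has the child "u", so pruning stops there.
Nodes removed: 5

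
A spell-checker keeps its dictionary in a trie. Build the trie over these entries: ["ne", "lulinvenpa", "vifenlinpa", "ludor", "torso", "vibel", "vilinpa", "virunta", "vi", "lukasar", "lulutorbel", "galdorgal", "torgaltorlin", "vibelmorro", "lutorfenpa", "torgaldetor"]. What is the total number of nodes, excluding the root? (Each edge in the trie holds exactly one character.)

Insert word by word; a character creates a node only if that edge doesn't already exist:
  "ne" → 2 new (n, e)
  "lulinvenpa" → 10 new (l, u, l, i, n, v, e, n, p, a)
  "vifenlinpa" → 10 new (v, i, f, e, n, l, i, n, p, a)
  "ludor" → prefix "lu" already present; 3 new (d, o, r)
  "torso" → 5 new (t, o, r, s, o)
  "vibel" → prefix "vi" already present; 3 new (b, e, l)
  "vilinpa" → prefix "vi" already present; 5 new (l, i, n, p, a)
  "virunta" → prefix "vi" already present; 5 new (r, u, n, t, a)
  "vi" → prefix "vi" already present; 0 new (none)
  "lukasar" → prefix "lu" already present; 5 new (k, a, s, a, r)
  "lulutorbel" → prefix "lul" already present; 7 new (u, t, o, r, b, e, l)
  "galdorgal" → 9 new (g, a, l, d, o, r, g, a, l)
  "torgaltorlin" → prefix "tor" already present; 9 new (g, a, l, t, o, r, l, i, n)
  "vibelmorro" → prefix "vibel" already present; 5 new (m, o, r, r, o)
  "lutorfenpa" → prefix "lu" already present; 8 new (t, o, r, f, e, n, p, a)
  "torgaldetor" → prefix "torgal" already present; 5 new (d, e, t, o, r)
Total nodes = 2 + 10 + 10 + 3 + 5 + 3 + 5 + 5 + 0 + 5 + 7 + 9 + 9 + 5 + 8 + 5 = 91

91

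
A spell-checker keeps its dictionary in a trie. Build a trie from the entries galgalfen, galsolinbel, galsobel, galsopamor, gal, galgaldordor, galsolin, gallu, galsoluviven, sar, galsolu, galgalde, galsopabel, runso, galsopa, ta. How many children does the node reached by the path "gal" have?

3

Walk "gal" from the root, arriving at one node.
Distinct next characters after "gal": g, l, s.
That node has 3 child edges.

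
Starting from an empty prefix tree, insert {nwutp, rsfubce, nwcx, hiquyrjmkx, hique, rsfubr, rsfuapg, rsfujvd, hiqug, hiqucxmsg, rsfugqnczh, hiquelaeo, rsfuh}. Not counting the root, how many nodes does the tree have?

Count nodes per top-level branch (shared prefixes stored once):
  'h'-branch (hiqucxmsg, hique, hiquelaeo, hiqug, hiquyrjmkx): 21 nodes
  'n'-branch (nwcx, nwutp): 7 nodes
  'r'-branch (rsfuapg, rsfubce, rsfubr, rsfugqnczh, rsfuh, rsfujvd): 21 nodes
Sum: 49

49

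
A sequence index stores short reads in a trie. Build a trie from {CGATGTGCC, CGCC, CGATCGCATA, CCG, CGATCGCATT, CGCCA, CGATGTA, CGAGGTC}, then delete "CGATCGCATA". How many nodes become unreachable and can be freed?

A node on "CGATCGCATA"'s path can go only if nothing else ends at it or branches off below it.
The suffix "A" (1 node) is used only by "CGATCGCATA"; the node for "CGATCGCAT" still has the child "T", so pruning stops there.
Nodes removed: 1

1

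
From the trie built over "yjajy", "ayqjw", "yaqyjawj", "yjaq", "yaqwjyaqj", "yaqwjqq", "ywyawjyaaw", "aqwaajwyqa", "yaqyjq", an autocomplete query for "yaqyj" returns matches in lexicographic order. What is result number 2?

Filter for "yaqyj…" and sort: "yaqyjawj", "yaqyjq"
Position 2: yaqyjq

yaqyjq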